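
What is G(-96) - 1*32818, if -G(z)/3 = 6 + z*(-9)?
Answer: -35428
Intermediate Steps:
G(z) = -18 + 27*z (G(z) = -3*(6 + z*(-9)) = -3*(6 - 9*z) = -18 + 27*z)
G(-96) - 1*32818 = (-18 + 27*(-96)) - 1*32818 = (-18 - 2592) - 32818 = -2610 - 32818 = -35428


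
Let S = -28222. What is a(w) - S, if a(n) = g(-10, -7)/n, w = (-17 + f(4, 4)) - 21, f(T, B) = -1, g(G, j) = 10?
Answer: 1100648/39 ≈ 28222.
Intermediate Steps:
w = -39 (w = (-17 - 1) - 21 = -18 - 21 = -39)
a(n) = 10/n
a(w) - S = 10/(-39) - 1*(-28222) = 10*(-1/39) + 28222 = -10/39 + 28222 = 1100648/39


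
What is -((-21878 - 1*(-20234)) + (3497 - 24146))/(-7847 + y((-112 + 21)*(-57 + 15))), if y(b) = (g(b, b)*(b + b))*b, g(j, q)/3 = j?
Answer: 22293/334983401641 ≈ 6.6550e-8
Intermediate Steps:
g(j, q) = 3*j
y(b) = 6*b**3 (y(b) = ((3*b)*(b + b))*b = ((3*b)*(2*b))*b = (6*b**2)*b = 6*b**3)
-((-21878 - 1*(-20234)) + (3497 - 24146))/(-7847 + y((-112 + 21)*(-57 + 15))) = -((-21878 - 1*(-20234)) + (3497 - 24146))/(-7847 + 6*((-112 + 21)*(-57 + 15))**3) = -((-21878 + 20234) - 20649)/(-7847 + 6*(-91*(-42))**3) = -(-1644 - 20649)/(-7847 + 6*3822**3) = -(-22293)/(-7847 + 6*55830568248) = -(-22293)/(-7847 + 334983409488) = -(-22293)/334983401641 = -1*(-22293/334983401641) = 22293/334983401641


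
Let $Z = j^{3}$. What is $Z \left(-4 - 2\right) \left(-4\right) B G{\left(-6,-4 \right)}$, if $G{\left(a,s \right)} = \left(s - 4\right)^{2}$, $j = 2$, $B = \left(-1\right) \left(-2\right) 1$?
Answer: $24576$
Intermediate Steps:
$B = 2$ ($B = 2 \cdot 1 = 2$)
$G{\left(a,s \right)} = \left(-4 + s\right)^{2}$
$Z = 8$ ($Z = 2^{3} = 8$)
$Z \left(-4 - 2\right) \left(-4\right) B G{\left(-6,-4 \right)} = 8 \left(-4 - 2\right) \left(-4\right) 2 \left(-4 - 4\right)^{2} = 8 \left(-6\right) \left(-4\right) 2 \left(-8\right)^{2} = 8 \cdot 24 \cdot 2 \cdot 64 = 8 \cdot 48 \cdot 64 = 384 \cdot 64 = 24576$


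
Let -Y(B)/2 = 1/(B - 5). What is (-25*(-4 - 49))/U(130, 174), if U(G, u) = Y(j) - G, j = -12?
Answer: -22525/2208 ≈ -10.202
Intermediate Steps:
Y(B) = -2/(-5 + B) (Y(B) = -2/(B - 5) = -2/(-5 + B))
U(G, u) = 2/17 - G (U(G, u) = -2/(-5 - 12) - G = -2/(-17) - G = -2*(-1/17) - G = 2/17 - G)
(-25*(-4 - 49))/U(130, 174) = (-25*(-4 - 49))/(2/17 - 1*130) = (-25*(-53))/(2/17 - 130) = 1325/(-2208/17) = 1325*(-17/2208) = -22525/2208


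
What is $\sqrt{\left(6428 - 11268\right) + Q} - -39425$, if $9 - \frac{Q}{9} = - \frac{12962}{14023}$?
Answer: $39425 + \frac{i \sqrt{934195418377}}{14023} \approx 39425.0 + 68.925 i$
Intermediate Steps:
$Q = \frac{1252521}{14023}$ ($Q = 81 - 9 \left(- \frac{12962}{14023}\right) = 81 - 9 \left(\left(-12962\right) \frac{1}{14023}\right) = 81 - - \frac{116658}{14023} = 81 + \frac{116658}{14023} = \frac{1252521}{14023} \approx 89.319$)
$\sqrt{\left(6428 - 11268\right) + Q} - -39425 = \sqrt{\left(6428 - 11268\right) + \frac{1252521}{14023}} - -39425 = \sqrt{-4840 + \frac{1252521}{14023}} + 39425 = \sqrt{- \frac{66618799}{14023}} + 39425 = \frac{i \sqrt{934195418377}}{14023} + 39425 = 39425 + \frac{i \sqrt{934195418377}}{14023}$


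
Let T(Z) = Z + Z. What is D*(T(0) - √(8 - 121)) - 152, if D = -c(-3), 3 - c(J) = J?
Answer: -152 + 6*I*√113 ≈ -152.0 + 63.781*I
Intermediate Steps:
T(Z) = 2*Z
c(J) = 3 - J
D = -6 (D = -(3 - 1*(-3)) = -(3 + 3) = -1*6 = -6)
D*(T(0) - √(8 - 121)) - 152 = -6*(2*0 - √(8 - 121)) - 152 = -6*(0 - √(-113)) - 152 = -6*(0 - I*√113) - 152 = -(-6)*I*√113 - 152 = 6*I*√113 - 152 = -152 + 6*I*√113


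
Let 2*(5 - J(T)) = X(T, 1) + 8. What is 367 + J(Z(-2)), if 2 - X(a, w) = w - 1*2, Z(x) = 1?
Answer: 733/2 ≈ 366.50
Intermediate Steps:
X(a, w) = 4 - w (X(a, w) = 2 - (w - 1*2) = 2 - (w - 2) = 2 - (-2 + w) = 2 + (2 - w) = 4 - w)
J(T) = -½ (J(T) = 5 - ((4 - 1*1) + 8)/2 = 5 - ((4 - 1) + 8)/2 = 5 - (3 + 8)/2 = 5 - ½*11 = 5 - 11/2 = -½)
367 + J(Z(-2)) = 367 - ½ = 733/2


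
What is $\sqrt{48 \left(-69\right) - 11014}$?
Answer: $i \sqrt{14326} \approx 119.69 i$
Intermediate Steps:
$\sqrt{48 \left(-69\right) - 11014} = \sqrt{-3312 - 11014} = \sqrt{-14326} = i \sqrt{14326}$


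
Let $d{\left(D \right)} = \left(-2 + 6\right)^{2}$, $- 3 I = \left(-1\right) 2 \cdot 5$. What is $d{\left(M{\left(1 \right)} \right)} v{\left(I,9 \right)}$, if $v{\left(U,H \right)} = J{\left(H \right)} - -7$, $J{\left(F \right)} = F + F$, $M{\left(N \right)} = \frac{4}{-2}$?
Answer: $400$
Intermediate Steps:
$I = \frac{10}{3}$ ($I = - \frac{\left(-1\right) 2 \cdot 5}{3} = - \frac{\left(-2\right) 5}{3} = \left(- \frac{1}{3}\right) \left(-10\right) = \frac{10}{3} \approx 3.3333$)
$M{\left(N \right)} = -2$ ($M{\left(N \right)} = 4 \left(- \frac{1}{2}\right) = -2$)
$d{\left(D \right)} = 16$ ($d{\left(D \right)} = 4^{2} = 16$)
$J{\left(F \right)} = 2 F$
$v{\left(U,H \right)} = 7 + 2 H$ ($v{\left(U,H \right)} = 2 H - -7 = 2 H + 7 = 7 + 2 H$)
$d{\left(M{\left(1 \right)} \right)} v{\left(I,9 \right)} = 16 \left(7 + 2 \cdot 9\right) = 16 \left(7 + 18\right) = 16 \cdot 25 = 400$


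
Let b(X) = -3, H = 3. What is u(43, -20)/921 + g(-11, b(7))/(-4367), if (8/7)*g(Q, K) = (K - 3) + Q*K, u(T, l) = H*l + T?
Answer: -767981/32176056 ≈ -0.023868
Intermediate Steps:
u(T, l) = T + 3*l (u(T, l) = 3*l + T = T + 3*l)
g(Q, K) = -21/8 + 7*K/8 + 7*K*Q/8 (g(Q, K) = 7*((K - 3) + Q*K)/8 = 7*((-3 + K) + K*Q)/8 = 7*(-3 + K + K*Q)/8 = -21/8 + 7*K/8 + 7*K*Q/8)
u(43, -20)/921 + g(-11, b(7))/(-4367) = (43 + 3*(-20))/921 + (-21/8 + (7/8)*(-3) + (7/8)*(-3)*(-11))/(-4367) = (43 - 60)*(1/921) + (-21/8 - 21/8 + 231/8)*(-1/4367) = -17*1/921 + (189/8)*(-1/4367) = -17/921 - 189/34936 = -767981/32176056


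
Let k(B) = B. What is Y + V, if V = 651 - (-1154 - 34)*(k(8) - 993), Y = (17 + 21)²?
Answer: -1168085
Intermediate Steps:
Y = 1444 (Y = 38² = 1444)
V = -1169529 (V = 651 - (-1154 - 34)*(8 - 993) = 651 - (-1188)*(-985) = 651 - 1*1170180 = 651 - 1170180 = -1169529)
Y + V = 1444 - 1169529 = -1168085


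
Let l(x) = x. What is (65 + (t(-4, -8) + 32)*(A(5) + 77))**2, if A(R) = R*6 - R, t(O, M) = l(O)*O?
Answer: 24611521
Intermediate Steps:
t(O, M) = O**2 (t(O, M) = O*O = O**2)
A(R) = 5*R (A(R) = 6*R - R = 5*R)
(65 + (t(-4, -8) + 32)*(A(5) + 77))**2 = (65 + ((-4)**2 + 32)*(5*5 + 77))**2 = (65 + (16 + 32)*(25 + 77))**2 = (65 + 48*102)**2 = (65 + 4896)**2 = 4961**2 = 24611521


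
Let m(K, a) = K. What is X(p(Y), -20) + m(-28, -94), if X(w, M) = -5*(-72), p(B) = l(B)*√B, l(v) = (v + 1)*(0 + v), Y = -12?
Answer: 332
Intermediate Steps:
l(v) = v*(1 + v) (l(v) = (1 + v)*v = v*(1 + v))
p(B) = B^(3/2)*(1 + B) (p(B) = (B*(1 + B))*√B = B^(3/2)*(1 + B))
X(w, M) = 360
X(p(Y), -20) + m(-28, -94) = 360 - 28 = 332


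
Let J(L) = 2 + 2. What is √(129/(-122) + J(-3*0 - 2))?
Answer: √43798/122 ≈ 1.7154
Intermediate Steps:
J(L) = 4
√(129/(-122) + J(-3*0 - 2)) = √(129/(-122) + 4) = √(129*(-1/122) + 4) = √(-129/122 + 4) = √(359/122) = √43798/122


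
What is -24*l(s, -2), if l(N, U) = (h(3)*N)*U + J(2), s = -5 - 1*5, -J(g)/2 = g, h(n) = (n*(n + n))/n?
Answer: -2784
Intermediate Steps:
h(n) = 2*n (h(n) = (n*(2*n))/n = (2*n²)/n = 2*n)
J(g) = -2*g
s = -10 (s = -5 - 5 = -10)
l(N, U) = -4 + 6*N*U (l(N, U) = ((2*3)*N)*U - 2*2 = (6*N)*U - 4 = 6*N*U - 4 = -4 + 6*N*U)
-24*l(s, -2) = -24*(-4 + 6*(-10)*(-2)) = -24*(-4 + 120) = -24*116 = -2784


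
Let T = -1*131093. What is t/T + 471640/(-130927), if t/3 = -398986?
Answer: 94885417546/17163613211 ≈ 5.5283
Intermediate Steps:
t = -1196958 (t = 3*(-398986) = -1196958)
T = -131093
t/T + 471640/(-130927) = -1196958/(-131093) + 471640/(-130927) = -1196958*(-1/131093) + 471640*(-1/130927) = 1196958/131093 - 471640/130927 = 94885417546/17163613211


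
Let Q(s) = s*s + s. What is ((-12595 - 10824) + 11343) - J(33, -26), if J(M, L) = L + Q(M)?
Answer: -13172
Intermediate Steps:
Q(s) = s + s² (Q(s) = s² + s = s + s²)
J(M, L) = L + M*(1 + M)
((-12595 - 10824) + 11343) - J(33, -26) = ((-12595 - 10824) + 11343) - (-26 + 33*(1 + 33)) = (-23419 + 11343) - (-26 + 33*34) = -12076 - (-26 + 1122) = -12076 - 1*1096 = -12076 - 1096 = -13172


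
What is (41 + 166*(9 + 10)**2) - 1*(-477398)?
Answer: 537365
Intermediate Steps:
(41 + 166*(9 + 10)**2) - 1*(-477398) = (41 + 166*19**2) + 477398 = (41 + 166*361) + 477398 = (41 + 59926) + 477398 = 59967 + 477398 = 537365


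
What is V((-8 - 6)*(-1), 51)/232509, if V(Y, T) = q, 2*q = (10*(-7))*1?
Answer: -35/232509 ≈ -0.00015053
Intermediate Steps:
q = -35 (q = ((10*(-7))*1)/2 = (-70*1)/2 = (1/2)*(-70) = -35)
V(Y, T) = -35
V((-8 - 6)*(-1), 51)/232509 = -35/232509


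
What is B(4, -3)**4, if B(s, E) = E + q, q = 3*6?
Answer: 50625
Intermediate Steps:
q = 18
B(s, E) = 18 + E (B(s, E) = E + 18 = 18 + E)
B(4, -3)**4 = (18 - 3)**4 = 15**4 = 50625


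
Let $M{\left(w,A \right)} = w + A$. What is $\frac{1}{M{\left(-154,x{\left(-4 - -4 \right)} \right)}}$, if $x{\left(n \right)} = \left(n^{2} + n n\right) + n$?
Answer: $- \frac{1}{154} \approx -0.0064935$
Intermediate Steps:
$x{\left(n \right)} = n + 2 n^{2}$ ($x{\left(n \right)} = \left(n^{2} + n^{2}\right) + n = 2 n^{2} + n = n + 2 n^{2}$)
$M{\left(w,A \right)} = A + w$
$\frac{1}{M{\left(-154,x{\left(-4 - -4 \right)} \right)}} = \frac{1}{\left(-4 - -4\right) \left(1 + 2 \left(-4 - -4\right)\right) - 154} = \frac{1}{\left(-4 + 4\right) \left(1 + 2 \left(-4 + 4\right)\right) - 154} = \frac{1}{0 \left(1 + 2 \cdot 0\right) - 154} = \frac{1}{0 \left(1 + 0\right) - 154} = \frac{1}{0 \cdot 1 - 154} = \frac{1}{0 - 154} = \frac{1}{-154} = - \frac{1}{154}$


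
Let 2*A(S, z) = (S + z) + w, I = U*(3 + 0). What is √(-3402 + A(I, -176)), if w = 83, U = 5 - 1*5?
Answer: 11*I*√114/2 ≈ 58.724*I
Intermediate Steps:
U = 0 (U = 5 - 5 = 0)
I = 0 (I = 0*(3 + 0) = 0*3 = 0)
A(S, z) = 83/2 + S/2 + z/2 (A(S, z) = ((S + z) + 83)/2 = (83 + S + z)/2 = 83/2 + S/2 + z/2)
√(-3402 + A(I, -176)) = √(-3402 + (83/2 + (½)*0 + (½)*(-176))) = √(-3402 + (83/2 + 0 - 88)) = √(-3402 - 93/2) = √(-6897/2) = 11*I*√114/2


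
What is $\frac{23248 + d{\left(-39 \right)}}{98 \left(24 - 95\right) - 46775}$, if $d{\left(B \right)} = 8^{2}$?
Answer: $- \frac{23312}{53733} \approx -0.43385$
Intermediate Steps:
$d{\left(B \right)} = 64$
$\frac{23248 + d{\left(-39 \right)}}{98 \left(24 - 95\right) - 46775} = \frac{23248 + 64}{98 \left(24 - 95\right) - 46775} = \frac{23312}{98 \left(-71\right) - 46775} = \frac{23312}{-6958 - 46775} = \frac{23312}{-53733} = 23312 \left(- \frac{1}{53733}\right) = - \frac{23312}{53733}$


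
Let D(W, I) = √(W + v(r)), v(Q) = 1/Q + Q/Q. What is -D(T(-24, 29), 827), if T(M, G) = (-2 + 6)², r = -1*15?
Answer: -√3810/15 ≈ -4.1150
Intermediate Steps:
r = -15
v(Q) = 1 + 1/Q (v(Q) = 1/Q + 1 = 1 + 1/Q)
T(M, G) = 16 (T(M, G) = 4² = 16)
D(W, I) = √(14/15 + W) (D(W, I) = √(W + (1 - 15)/(-15)) = √(W - 1/15*(-14)) = √(W + 14/15) = √(14/15 + W))
-D(T(-24, 29), 827) = -√(210 + 225*16)/15 = -√(210 + 3600)/15 = -√3810/15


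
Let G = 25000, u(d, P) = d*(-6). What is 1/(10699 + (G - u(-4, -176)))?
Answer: 1/35675 ≈ 2.8031e-5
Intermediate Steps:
u(d, P) = -6*d
1/(10699 + (G - u(-4, -176))) = 1/(10699 + (25000 - (-6)*(-4))) = 1/(10699 + (25000 - 1*24)) = 1/(10699 + (25000 - 24)) = 1/(10699 + 24976) = 1/35675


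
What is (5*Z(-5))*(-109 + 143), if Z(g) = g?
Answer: -850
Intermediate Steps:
(5*Z(-5))*(-109 + 143) = (5*(-5))*(-109 + 143) = -25*34 = -850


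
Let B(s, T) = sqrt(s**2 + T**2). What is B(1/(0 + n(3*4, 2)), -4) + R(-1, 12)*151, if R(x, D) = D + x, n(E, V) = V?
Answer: 1661 + sqrt(65)/2 ≈ 1665.0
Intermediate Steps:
B(s, T) = sqrt(T**2 + s**2)
B(1/(0 + n(3*4, 2)), -4) + R(-1, 12)*151 = sqrt((-4)**2 + (1/(0 + 2))**2) + (12 - 1)*151 = sqrt(16 + (1/2)**2) + 11*151 = sqrt(16 + (1/2)**2) + 1661 = sqrt(16 + 1/4) + 1661 = sqrt(65/4) + 1661 = sqrt(65)/2 + 1661 = 1661 + sqrt(65)/2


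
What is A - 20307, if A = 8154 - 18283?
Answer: -30436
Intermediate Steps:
A = -10129
A - 20307 = -10129 - 20307 = -30436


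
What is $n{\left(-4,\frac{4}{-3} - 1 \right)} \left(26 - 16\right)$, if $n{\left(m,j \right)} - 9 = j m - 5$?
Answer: $\frac{400}{3} \approx 133.33$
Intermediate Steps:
$n{\left(m,j \right)} = 4 + j m$ ($n{\left(m,j \right)} = 9 + \left(j m - 5\right) = 9 + \left(-5 + j m\right) = 4 + j m$)
$n{\left(-4,\frac{4}{-3} - 1 \right)} \left(26 - 16\right) = \left(4 + \left(\frac{4}{-3} - 1\right) \left(-4\right)\right) \left(26 - 16\right) = \left(4 + \left(4 \left(- \frac{1}{3}\right) - 1\right) \left(-4\right)\right) 10 = \left(4 + \left(- \frac{4}{3} - 1\right) \left(-4\right)\right) 10 = \left(4 - - \frac{28}{3}\right) 10 = \left(4 + \frac{28}{3}\right) 10 = \frac{40}{3} \cdot 10 = \frac{400}{3}$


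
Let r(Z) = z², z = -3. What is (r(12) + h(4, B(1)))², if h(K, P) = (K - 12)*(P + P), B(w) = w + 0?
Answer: 49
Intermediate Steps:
B(w) = w
h(K, P) = 2*P*(-12 + K) (h(K, P) = (-12 + K)*(2*P) = 2*P*(-12 + K))
r(Z) = 9 (r(Z) = (-3)² = 9)
(r(12) + h(4, B(1)))² = (9 + 2*1*(-12 + 4))² = (9 + 2*1*(-8))² = (9 - 16)² = (-7)² = 49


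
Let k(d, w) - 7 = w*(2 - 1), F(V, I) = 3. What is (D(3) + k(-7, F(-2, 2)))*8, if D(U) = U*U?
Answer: 152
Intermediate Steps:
k(d, w) = 7 + w (k(d, w) = 7 + w*(2 - 1) = 7 + w*1 = 7 + w)
D(U) = U²
(D(3) + k(-7, F(-2, 2)))*8 = (3² + (7 + 3))*8 = (9 + 10)*8 = 19*8 = 152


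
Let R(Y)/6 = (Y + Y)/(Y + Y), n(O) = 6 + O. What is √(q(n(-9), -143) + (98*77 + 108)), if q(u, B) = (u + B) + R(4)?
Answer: 17*√26 ≈ 86.683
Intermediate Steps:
R(Y) = 6 (R(Y) = 6*((Y + Y)/(Y + Y)) = 6*((2*Y)/((2*Y))) = 6*((2*Y)*(1/(2*Y))) = 6*1 = 6)
q(u, B) = 6 + B + u (q(u, B) = (u + B) + 6 = (B + u) + 6 = 6 + B + u)
√(q(n(-9), -143) + (98*77 + 108)) = √((6 - 143 + (6 - 9)) + (98*77 + 108)) = √((6 - 143 - 3) + (7546 + 108)) = √(-140 + 7654) = √7514 = 17*√26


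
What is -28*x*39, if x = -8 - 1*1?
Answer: 9828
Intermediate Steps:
x = -9 (x = -8 - 1 = -9)
-28*x*39 = -28*(-9)*39 = 252*39 = 9828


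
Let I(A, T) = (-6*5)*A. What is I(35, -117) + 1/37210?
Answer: -39070499/37210 ≈ -1050.0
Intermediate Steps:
I(A, T) = -30*A
I(35, -117) + 1/37210 = -30*35 + 1/37210 = -1050 + 1/37210 = -39070499/37210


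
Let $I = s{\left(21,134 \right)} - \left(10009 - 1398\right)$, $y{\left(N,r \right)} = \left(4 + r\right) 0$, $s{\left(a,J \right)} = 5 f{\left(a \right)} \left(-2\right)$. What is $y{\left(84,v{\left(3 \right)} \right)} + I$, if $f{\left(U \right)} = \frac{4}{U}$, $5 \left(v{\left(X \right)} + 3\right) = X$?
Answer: $- \frac{180871}{21} \approx -8612.9$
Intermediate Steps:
$v{\left(X \right)} = -3 + \frac{X}{5}$
$s{\left(a,J \right)} = - \frac{40}{a}$ ($s{\left(a,J \right)} = 5 \frac{4}{a} \left(-2\right) = \frac{20}{a} \left(-2\right) = - \frac{40}{a}$)
$y{\left(N,r \right)} = 0$
$I = - \frac{180871}{21}$ ($I = - \frac{40}{21} - \left(10009 - 1398\right) = \left(-40\right) \frac{1}{21} - \left(10009 - 1398\right) = - \frac{40}{21} - 8611 = - \frac{180871}{21} \approx -8612.9$)
$y{\left(84,v{\left(3 \right)} \right)} + I = 0 - \frac{180871}{21} = - \frac{180871}{21}$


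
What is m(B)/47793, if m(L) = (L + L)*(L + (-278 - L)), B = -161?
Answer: 89516/47793 ≈ 1.8730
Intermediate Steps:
m(L) = -556*L (m(L) = (2*L)*(-278) = -556*L)
m(B)/47793 = -556*(-161)/47793 = 89516*(1/47793) = 89516/47793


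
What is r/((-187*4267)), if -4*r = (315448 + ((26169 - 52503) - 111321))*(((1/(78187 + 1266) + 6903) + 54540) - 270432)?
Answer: -67095857786902/5763441167 ≈ -11642.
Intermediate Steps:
r = 67095857786902/7223 (r = -(315448 + ((26169 - 52503) - 111321))*(((1/(78187 + 1266) + 6903) + 54540) - 270432)/4 = -(315448 + (-26334 - 111321))*(((1/79453 + 6903) + 54540) - 270432)/4 = -(315448 - 137655)*(((1/79453 + 6903) + 54540) - 270432)/4 = -177793*((548464060/79453 + 54540) - 270432)/4 = -177793*(4881830680/79453 - 270432)/4 = -177793*(-16604803016)/(4*79453) = -¼*(-268383431147608/7223) = 67095857786902/7223 ≈ 9.2892e+9)
r/((-187*4267)) = 67095857786902/(7223*((-187*4267))) = (67095857786902/7223)/(-797929) = (67095857786902/7223)*(-1/797929) = -67095857786902/5763441167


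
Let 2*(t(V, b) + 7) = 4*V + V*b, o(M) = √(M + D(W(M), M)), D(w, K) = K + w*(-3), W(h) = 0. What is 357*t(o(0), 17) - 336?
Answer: -2835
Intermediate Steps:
D(w, K) = K - 3*w
o(M) = √2*√M (o(M) = √(M + (M - 3*0)) = √(M + (M + 0)) = √(M + M) = √(2*M) = √2*√M)
t(V, b) = -7 + 2*V + V*b/2 (t(V, b) = -7 + (4*V + V*b)/2 = -7 + (2*V + V*b/2) = -7 + 2*V + V*b/2)
357*t(o(0), 17) - 336 = 357*(-7 + 2*(√2*√0) + (½)*(√2*√0)*17) - 336 = 357*(-7 + 2*(√2*0) + (½)*(√2*0)*17) - 336 = 357*(-7 + 2*0 + (½)*0*17) - 336 = 357*(-7 + 0 + 0) - 336 = 357*(-7) - 336 = -2499 - 336 = -2835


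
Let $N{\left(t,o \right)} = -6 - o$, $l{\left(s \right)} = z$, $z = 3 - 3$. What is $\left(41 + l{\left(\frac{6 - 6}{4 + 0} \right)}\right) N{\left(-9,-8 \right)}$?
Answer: $82$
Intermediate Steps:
$z = 0$ ($z = 3 - 3 = 0$)
$l{\left(s \right)} = 0$
$\left(41 + l{\left(\frac{6 - 6}{4 + 0} \right)}\right) N{\left(-9,-8 \right)} = \left(41 + 0\right) \left(-6 - -8\right) = 41 \left(-6 + 8\right) = 41 \cdot 2 = 82$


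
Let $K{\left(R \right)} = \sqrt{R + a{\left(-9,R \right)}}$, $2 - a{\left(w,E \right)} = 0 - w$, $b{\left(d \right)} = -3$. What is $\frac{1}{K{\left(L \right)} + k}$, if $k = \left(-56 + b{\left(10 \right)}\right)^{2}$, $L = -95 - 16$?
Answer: $\frac{59}{205381} - \frac{i \sqrt{118}}{12117479} \approx 0.00028727 - 8.9646 \cdot 10^{-7} i$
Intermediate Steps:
$L = -111$
$a{\left(w,E \right)} = 2 + w$ ($a{\left(w,E \right)} = 2 - \left(0 - w\right) = 2 - - w = 2 + w$)
$K{\left(R \right)} = \sqrt{-7 + R}$ ($K{\left(R \right)} = \sqrt{R + \left(2 - 9\right)} = \sqrt{R - 7} = \sqrt{-7 + R}$)
$k = 3481$ ($k = \left(-56 - 3\right)^{2} = \left(-59\right)^{2} = 3481$)
$\frac{1}{K{\left(L \right)} + k} = \frac{1}{\sqrt{-7 - 111} + 3481} = \frac{1}{\sqrt{-118} + 3481} = \frac{1}{i \sqrt{118} + 3481} = \frac{1}{3481 + i \sqrt{118}}$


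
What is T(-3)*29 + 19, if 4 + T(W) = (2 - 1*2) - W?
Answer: -10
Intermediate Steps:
T(W) = -4 - W (T(W) = -4 + ((2 - 1*2) - W) = -4 + ((2 - 2) - W) = -4 + (0 - W) = -4 - W)
T(-3)*29 + 19 = (-4 - 1*(-3))*29 + 19 = (-4 + 3)*29 + 19 = -1*29 + 19 = -29 + 19 = -10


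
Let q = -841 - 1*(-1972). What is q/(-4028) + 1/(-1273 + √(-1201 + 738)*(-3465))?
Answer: -1588131184009/5656054440960 + I*√463/5616737280 ≈ -0.28078 + 3.8309e-9*I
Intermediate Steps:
q = 1131 (q = -841 + 1972 = 1131)
q/(-4028) + 1/(-1273 + √(-1201 + 738)*(-3465)) = 1131/(-4028) + 1/(-1273 + √(-1201 + 738)*(-3465)) = 1131*(-1/4028) - 1/3465/(-1273 + √(-463)) = -1131/4028 - 1/3465/(-1273 + I*√463) = -1131/4028 - 1/(3465*(-1273 + I*√463))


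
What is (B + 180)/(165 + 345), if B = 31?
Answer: 211/510 ≈ 0.41373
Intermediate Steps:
(B + 180)/(165 + 345) = (31 + 180)/(165 + 345) = 211/510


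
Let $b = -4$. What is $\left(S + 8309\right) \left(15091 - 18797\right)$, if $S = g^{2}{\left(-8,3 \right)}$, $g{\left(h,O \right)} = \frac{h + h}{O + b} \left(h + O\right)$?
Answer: $-54511554$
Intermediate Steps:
$g{\left(h,O \right)} = \frac{2 h \left(O + h\right)}{-4 + O}$ ($g{\left(h,O \right)} = \frac{h + h}{O - 4} \left(h + O\right) = \frac{2 h}{-4 + O} \left(O + h\right) = \frac{2 h \left(O + h\right)}{-4 + O}$)
$S = 6400$ ($S = \left(2 \left(-8\right) \frac{1}{-4 + 3} \left(3 - 8\right)\right)^{2} = \left(2 \left(-8\right) \frac{1}{-1} \left(-5\right)\right)^{2} = \left(2 \left(-8\right) \left(-1\right) \left(-5\right)\right)^{2} = \left(-80\right)^{2} = 6400$)
$\left(S + 8309\right) \left(15091 - 18797\right) = \left(6400 + 8309\right) \left(15091 - 18797\right) = 14709 \left(-3706\right) = -54511554$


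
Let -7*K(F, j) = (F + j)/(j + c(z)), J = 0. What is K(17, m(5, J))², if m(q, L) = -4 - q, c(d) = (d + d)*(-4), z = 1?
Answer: 64/14161 ≈ 0.0045195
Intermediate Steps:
c(d) = -8*d (c(d) = (2*d)*(-4) = -8*d)
K(F, j) = -(F + j)/(7*(-8 + j)) (K(F, j) = -(F + j)/(7*(j - 8*1)) = -(F + j)/(7*(j - 8)) = -(F + j)/(7*(-8 + j)))
K(17, m(5, J))² = ((-1*17 - (-4 - 1*5))/(7*(-8 + (-4 - 1*5))))² = ((-17 - (-4 - 5))/(7*(-8 + (-4 - 5))))² = ((-17 - 1*(-9))/(7*(-8 - 9)))² = ((⅐)*(-17 + 9)/(-17))² = ((⅐)*(-1/17)*(-8))² = (8/119)² = 64/14161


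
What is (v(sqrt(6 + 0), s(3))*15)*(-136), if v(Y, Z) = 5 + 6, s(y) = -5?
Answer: -22440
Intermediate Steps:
v(Y, Z) = 11
(v(sqrt(6 + 0), s(3))*15)*(-136) = (11*15)*(-136) = 165*(-136) = -22440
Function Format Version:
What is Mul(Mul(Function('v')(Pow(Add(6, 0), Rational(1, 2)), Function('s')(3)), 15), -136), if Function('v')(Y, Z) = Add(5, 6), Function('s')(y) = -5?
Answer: -22440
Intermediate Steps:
Function('v')(Y, Z) = 11
Mul(Mul(Function('v')(Pow(Add(6, 0), Rational(1, 2)), Function('s')(3)), 15), -136) = Mul(Mul(11, 15), -136) = Mul(165, -136) = -22440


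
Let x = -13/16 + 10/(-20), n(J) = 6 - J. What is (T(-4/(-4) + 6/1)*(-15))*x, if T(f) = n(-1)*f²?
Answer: 108045/16 ≈ 6752.8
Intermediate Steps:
T(f) = 7*f² (T(f) = (6 - 1*(-1))*f² = (6 + 1)*f² = 7*f²)
x = -21/16 (x = -13*1/16 + 10*(-1/20) = -13/16 - ½ = -21/16 ≈ -1.3125)
(T(-4/(-4) + 6/1)*(-15))*x = ((7*(-4/(-4) + 6/1)²)*(-15))*(-21/16) = ((7*(-4*(-¼) + 6*1)²)*(-15))*(-21/16) = ((7*(1 + 6)²)*(-15))*(-21/16) = ((7*7²)*(-15))*(-21/16) = ((7*49)*(-15))*(-21/16) = (343*(-15))*(-21/16) = -5145*(-21/16) = 108045/16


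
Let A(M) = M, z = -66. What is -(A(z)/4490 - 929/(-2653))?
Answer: -1998056/5955985 ≈ -0.33547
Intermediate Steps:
-(A(z)/4490 - 929/(-2653)) = -(-66/4490 - 929/(-2653)) = -(-66*1/4490 - 929*(-1/2653)) = -(-33/2245 + 929/2653) = -1*1998056/5955985 = -1998056/5955985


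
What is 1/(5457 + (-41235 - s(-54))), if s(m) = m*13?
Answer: -1/35076 ≈ -2.8510e-5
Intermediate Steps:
s(m) = 13*m
1/(5457 + (-41235 - s(-54))) = 1/(5457 + (-41235 - 13*(-54))) = 1/(5457 + (-41235 - 1*(-702))) = 1/(5457 + (-41235 + 702)) = 1/(5457 - 40533) = 1/(-35076) = -1/35076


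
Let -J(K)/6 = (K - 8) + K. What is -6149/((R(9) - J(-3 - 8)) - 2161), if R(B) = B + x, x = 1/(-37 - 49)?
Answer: 528814/200553 ≈ 2.6368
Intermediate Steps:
J(K) = 48 - 12*K (J(K) = -6*((K - 8) + K) = -6*((-8 + K) + K) = -6*(-8 + 2*K) = 48 - 12*K)
x = -1/86 (x = 1/(-86) = -1/86 ≈ -0.011628)
R(B) = -1/86 + B (R(B) = B - 1/86 = -1/86 + B)
-6149/((R(9) - J(-3 - 8)) - 2161) = -6149/(((-1/86 + 9) - (48 - 12*(-3 - 8))) - 2161) = -6149/((773/86 - (48 - 12*(-11))) - 2161) = -6149/((773/86 - (48 + 132)) - 2161) = -6149/((773/86 - 1*180) - 2161) = -6149/((773/86 - 180) - 2161) = -6149/(-14707/86 - 2161) = -6149/(-200553/86) = -6149*(-86/200553) = 528814/200553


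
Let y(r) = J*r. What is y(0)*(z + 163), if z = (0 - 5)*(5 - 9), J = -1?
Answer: 0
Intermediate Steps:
y(r) = -r
z = 20 (z = -5*(-4) = 20)
y(0)*(z + 163) = (-1*0)*(20 + 163) = 0*183 = 0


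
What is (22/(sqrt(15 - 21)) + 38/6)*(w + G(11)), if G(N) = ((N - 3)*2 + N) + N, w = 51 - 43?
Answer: 874/3 - 506*I*sqrt(6)/3 ≈ 291.33 - 413.15*I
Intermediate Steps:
w = 8
G(N) = -6 + 4*N (G(N) = ((-3 + N)*2 + N) + N = ((-6 + 2*N) + N) + N = (-6 + 3*N) + N = -6 + 4*N)
(22/(sqrt(15 - 21)) + 38/6)*(w + G(11)) = (22/(sqrt(15 - 21)) + 38/6)*(8 + (-6 + 4*11)) = (22/(sqrt(-6)) + 38*(1/6))*(8 + (-6 + 44)) = (22/((I*sqrt(6))) + 19/3)*(8 + 38) = (22*(-I*sqrt(6)/6) + 19/3)*46 = (-11*I*sqrt(6)/3 + 19/3)*46 = (19/3 - 11*I*sqrt(6)/3)*46 = 874/3 - 506*I*sqrt(6)/3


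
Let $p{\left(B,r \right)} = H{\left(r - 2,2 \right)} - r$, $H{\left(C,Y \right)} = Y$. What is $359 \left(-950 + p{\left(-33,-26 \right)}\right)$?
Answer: $-330998$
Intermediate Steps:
$p{\left(B,r \right)} = 2 - r$
$359 \left(-950 + p{\left(-33,-26 \right)}\right) = 359 \left(-950 + \left(2 - -26\right)\right) = 359 \left(-950 + \left(2 + 26\right)\right) = 359 \left(-950 + 28\right) = 359 \left(-922\right) = -330998$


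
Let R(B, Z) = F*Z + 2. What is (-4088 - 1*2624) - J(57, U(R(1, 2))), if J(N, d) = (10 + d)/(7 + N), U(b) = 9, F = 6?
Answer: -429587/64 ≈ -6712.3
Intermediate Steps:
R(B, Z) = 2 + 6*Z (R(B, Z) = 6*Z + 2 = 2 + 6*Z)
J(N, d) = (10 + d)/(7 + N)
(-4088 - 1*2624) - J(57, U(R(1, 2))) = (-4088 - 1*2624) - (10 + 9)/(7 + 57) = (-4088 - 2624) - 19/64 = -6712 - 19/64 = -429587/64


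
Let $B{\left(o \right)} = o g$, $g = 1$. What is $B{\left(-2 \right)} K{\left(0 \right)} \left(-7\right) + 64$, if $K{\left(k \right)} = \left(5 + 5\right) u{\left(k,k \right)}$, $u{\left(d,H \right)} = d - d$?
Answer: $64$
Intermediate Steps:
$u{\left(d,H \right)} = 0$
$B{\left(o \right)} = o$ ($B{\left(o \right)} = o 1 = o$)
$K{\left(k \right)} = 0$ ($K{\left(k \right)} = \left(5 + 5\right) 0 = 10 \cdot 0 = 0$)
$B{\left(-2 \right)} K{\left(0 \right)} \left(-7\right) + 64 = - 2 \cdot 0 \left(-7\right) + 64 = \left(-2\right) 0 + 64 = 0 + 64 = 64$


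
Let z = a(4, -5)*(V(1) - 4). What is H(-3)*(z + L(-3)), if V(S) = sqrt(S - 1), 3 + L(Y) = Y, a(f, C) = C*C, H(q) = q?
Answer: 318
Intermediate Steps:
a(f, C) = C**2
L(Y) = -3 + Y
V(S) = sqrt(-1 + S)
z = -100 (z = (-5)**2*(sqrt(-1 + 1) - 4) = 25*(sqrt(0) - 4) = 25*(0 - 4) = 25*(-4) = -100)
H(-3)*(z + L(-3)) = -3*(-100 + (-3 - 3)) = -3*(-100 - 6) = -3*(-106) = 318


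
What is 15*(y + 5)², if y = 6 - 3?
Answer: 960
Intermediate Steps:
y = 3
15*(y + 5)² = 15*(3 + 5)² = 15*8² = 15*64 = 960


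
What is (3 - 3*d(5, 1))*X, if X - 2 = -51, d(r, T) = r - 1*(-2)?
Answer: 882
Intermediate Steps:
d(r, T) = 2 + r (d(r, T) = r + 2 = 2 + r)
X = -49 (X = 2 - 51 = -49)
(3 - 3*d(5, 1))*X = (3 - 3*(2 + 5))*(-49) = (3 - 3*7)*(-49) = (3 - 21)*(-49) = -18*(-49) = 882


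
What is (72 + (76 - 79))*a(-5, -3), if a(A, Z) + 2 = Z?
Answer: -345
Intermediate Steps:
a(A, Z) = -2 + Z
(72 + (76 - 79))*a(-5, -3) = (72 + (76 - 79))*(-2 - 3) = (72 - 3)*(-5) = 69*(-5) = -345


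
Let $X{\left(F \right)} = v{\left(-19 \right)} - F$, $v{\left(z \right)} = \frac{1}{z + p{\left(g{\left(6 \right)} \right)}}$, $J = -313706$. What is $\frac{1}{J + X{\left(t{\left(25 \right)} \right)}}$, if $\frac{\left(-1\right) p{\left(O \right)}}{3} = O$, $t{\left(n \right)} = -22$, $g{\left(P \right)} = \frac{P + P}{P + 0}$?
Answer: $- \frac{25}{7842101} \approx -3.1879 \cdot 10^{-6}$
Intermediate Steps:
$g{\left(P \right)} = 2$ ($g{\left(P \right)} = \frac{2 P}{P} = 2$)
$p{\left(O \right)} = - 3 O$
$v{\left(z \right)} = \frac{1}{-6 + z}$ ($v{\left(z \right)} = \frac{1}{z - 6} = \frac{1}{-6 + z}$)
$X{\left(F \right)} = - \frac{1}{25} - F$ ($X{\left(F \right)} = \frac{1}{-6 - 19} - F = \frac{1}{-25} - F = - \frac{1}{25} - F$)
$\frac{1}{J + X{\left(t{\left(25 \right)} \right)}} = \frac{1}{-313706 - - \frac{549}{25}} = \frac{1}{-313706 + \left(- \frac{1}{25} + 22\right)} = \frac{1}{-313706 + \frac{549}{25}} = \frac{1}{- \frac{7842101}{25}} = - \frac{25}{7842101}$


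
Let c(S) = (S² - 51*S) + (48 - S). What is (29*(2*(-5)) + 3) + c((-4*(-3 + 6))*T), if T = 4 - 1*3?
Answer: 529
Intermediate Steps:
T = 1 (T = 4 - 3 = 1)
c(S) = 48 + S² - 52*S
(29*(2*(-5)) + 3) + c((-4*(-3 + 6))*T) = (29*(2*(-5)) + 3) + (48 + (-4*(-3 + 6)*1)² - 52*(-4*(-3 + 6))) = (29*(-10) + 3) + (48 + (-4*3*1)² - 52*(-4*3)) = (-290 + 3) + (48 + (-12*1)² - (-624)) = -287 + (48 + (-12)² - 52*(-12)) = -287 + (48 + 144 + 624) = -287 + 816 = 529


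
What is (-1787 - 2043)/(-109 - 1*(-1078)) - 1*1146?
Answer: -1114304/969 ≈ -1150.0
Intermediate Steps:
(-1787 - 2043)/(-109 - 1*(-1078)) - 1*1146 = -3830/(-109 + 1078) - 1146 = -3830/969 - 1146 = -1114304/969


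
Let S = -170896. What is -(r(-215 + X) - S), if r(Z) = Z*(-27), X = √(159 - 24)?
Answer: -176701 + 81*√15 ≈ -1.7639e+5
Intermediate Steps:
X = 3*√15 (X = √135 = 3*√15 ≈ 11.619)
r(Z) = -27*Z
-(r(-215 + X) - S) = -(-27*(-215 + 3*√15) - 1*(-170896)) = -((5805 - 81*√15) + 170896) = -(176701 - 81*√15) = -176701 + 81*√15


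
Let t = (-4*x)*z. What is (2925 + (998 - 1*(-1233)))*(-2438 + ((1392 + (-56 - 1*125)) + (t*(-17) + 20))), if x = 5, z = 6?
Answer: 4294948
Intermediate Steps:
t = -120 (t = -4*5*6 = -20*6 = -120)
(2925 + (998 - 1*(-1233)))*(-2438 + ((1392 + (-56 - 1*125)) + (t*(-17) + 20))) = (2925 + (998 - 1*(-1233)))*(-2438 + ((1392 + (-56 - 1*125)) + (-120*(-17) + 20))) = (2925 + (998 + 1233))*(-2438 + ((1392 + (-56 - 125)) + (2040 + 20))) = (2925 + 2231)*(-2438 + ((1392 - 181) + 2060)) = 5156*(-2438 + (1211 + 2060)) = 5156*(-2438 + 3271) = 5156*833 = 4294948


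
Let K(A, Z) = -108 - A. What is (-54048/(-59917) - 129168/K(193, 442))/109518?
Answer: 1292604584/329193165301 ≈ 0.0039266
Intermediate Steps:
(-54048/(-59917) - 129168/K(193, 442))/109518 = (-54048/(-59917) - 129168/(-108 - 1*193))/109518 = (-54048*(-1/59917) - 129168/(-108 - 193))*(1/109518) = (54048/59917 - 129168/(-301))*(1/109518) = (54048/59917 - 129168*(-1/301))*(1/109518) = (54048/59917 + 129168/301)*(1/109518) = (7755627504/18035017)*(1/109518) = 1292604584/329193165301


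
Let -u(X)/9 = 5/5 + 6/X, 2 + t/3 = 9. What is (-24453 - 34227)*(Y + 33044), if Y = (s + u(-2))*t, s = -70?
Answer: -1874943360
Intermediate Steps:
t = 21 (t = -6 + 3*9 = -6 + 27 = 21)
u(X) = -9 - 54/X (u(X) = -9*(5/5 + 6/X) = -9*(5*(⅕) + 6/X) = -9*(1 + 6/X) = -9 - 54/X)
Y = -1092 (Y = (-70 + (-9 - 54/(-2)))*21 = (-70 + (-9 - 54*(-½)))*21 = (-70 + (-9 + 27))*21 = (-70 + 18)*21 = -52*21 = -1092)
(-24453 - 34227)*(Y + 33044) = (-24453 - 34227)*(-1092 + 33044) = -58680*31952 = -1874943360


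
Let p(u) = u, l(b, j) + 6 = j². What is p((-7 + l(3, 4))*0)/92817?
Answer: 0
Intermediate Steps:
l(b, j) = -6 + j²
p((-7 + l(3, 4))*0)/92817 = ((-7 + (-6 + 4²))*0)/92817 = ((-7 + (-6 + 16))*0)*(1/92817) = ((-7 + 10)*0)*(1/92817) = (3*0)*(1/92817) = 0*(1/92817) = 0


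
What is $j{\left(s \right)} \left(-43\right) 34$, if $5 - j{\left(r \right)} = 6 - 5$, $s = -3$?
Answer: $-5848$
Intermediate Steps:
$j{\left(r \right)} = 4$ ($j{\left(r \right)} = 5 - \left(6 - 5\right) = 5 - 1 = 4$)
$j{\left(s \right)} \left(-43\right) 34 = 4 \left(-43\right) 34 = \left(-172\right) 34 = -5848$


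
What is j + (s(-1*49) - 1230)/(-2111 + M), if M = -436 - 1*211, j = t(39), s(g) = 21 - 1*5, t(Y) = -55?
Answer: -75238/1379 ≈ -54.560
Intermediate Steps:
s(g) = 16 (s(g) = 21 - 5 = 16)
j = -55
M = -647 (M = -436 - 211 = -647)
j + (s(-1*49) - 1230)/(-2111 + M) = -55 + (16 - 1230)/(-2111 - 647) = -55 - 1214/(-2758) = -55 - 1214*(-1/2758) = -55 + 607/1379 = -75238/1379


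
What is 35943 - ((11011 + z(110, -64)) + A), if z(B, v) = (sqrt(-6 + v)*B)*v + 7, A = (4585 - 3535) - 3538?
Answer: 27413 + 7040*I*sqrt(70) ≈ 27413.0 + 58901.0*I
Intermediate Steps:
A = -2488 (A = 1050 - 3538 = -2488)
z(B, v) = 7 + B*v*sqrt(-6 + v) (z(B, v) = (B*sqrt(-6 + v))*v + 7 = B*v*sqrt(-6 + v) + 7 = 7 + B*v*sqrt(-6 + v))
35943 - ((11011 + z(110, -64)) + A) = 35943 - ((11011 + (7 + 110*(-64)*sqrt(-6 - 64))) - 2488) = 35943 - ((11011 + (7 + 110*(-64)*sqrt(-70))) - 2488) = 35943 - ((11011 + (7 + 110*(-64)*(I*sqrt(70)))) - 2488) = 35943 - ((11011 + (7 - 7040*I*sqrt(70))) - 2488) = 35943 - ((11018 - 7040*I*sqrt(70)) - 2488) = 35943 - (8530 - 7040*I*sqrt(70)) = 35943 + (-8530 + 7040*I*sqrt(70)) = 27413 + 7040*I*sqrt(70)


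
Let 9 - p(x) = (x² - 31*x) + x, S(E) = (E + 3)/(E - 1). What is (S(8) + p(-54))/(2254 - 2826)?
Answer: 15839/2002 ≈ 7.9116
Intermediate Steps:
S(E) = (3 + E)/(-1 + E)
p(x) = 9 - x² + 30*x (p(x) = 9 - ((x² - 31*x) + x) = 9 - (x² - 30*x) = 9 + (-x² + 30*x) = 9 - x² + 30*x)
(S(8) + p(-54))/(2254 - 2826) = ((3 + 8)/(-1 + 8) + (9 - 1*(-54)² + 30*(-54)))/(2254 - 2826) = (11/7 + (9 - 1*2916 - 1620))/(-572) = ((⅐)*11 + (9 - 2916 - 1620))*(-1/572) = (11/7 - 4527)*(-1/572) = -31678/7*(-1/572) = 15839/2002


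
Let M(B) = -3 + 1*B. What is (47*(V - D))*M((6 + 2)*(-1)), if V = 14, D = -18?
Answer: -16544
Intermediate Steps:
M(B) = -3 + B
(47*(V - D))*M((6 + 2)*(-1)) = (47*(14 - 1*(-18)))*(-3 + (6 + 2)*(-1)) = (47*(14 + 18))*(-3 + 8*(-1)) = (47*32)*(-3 - 8) = 1504*(-11) = -16544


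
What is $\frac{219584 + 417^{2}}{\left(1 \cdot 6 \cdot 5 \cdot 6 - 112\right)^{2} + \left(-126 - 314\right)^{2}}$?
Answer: $\frac{393473}{198224} \approx 1.985$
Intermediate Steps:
$\frac{219584 + 417^{2}}{\left(1 \cdot 6 \cdot 5 \cdot 6 - 112\right)^{2} + \left(-126 - 314\right)^{2}} = \frac{219584 + 173889}{\left(1 \cdot 30 \cdot 6 - 112\right)^{2} + \left(-440\right)^{2}} = \frac{393473}{\left(30 \cdot 6 - 112\right)^{2} + 193600} = \frac{393473}{\left(180 - 112\right)^{2} + 193600} = \frac{393473}{68^{2} + 193600} = \frac{393473}{4624 + 193600} = \frac{393473}{198224}$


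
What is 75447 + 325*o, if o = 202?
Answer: 141097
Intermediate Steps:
75447 + 325*o = 75447 + 325*202 = 75447 + 65650 = 141097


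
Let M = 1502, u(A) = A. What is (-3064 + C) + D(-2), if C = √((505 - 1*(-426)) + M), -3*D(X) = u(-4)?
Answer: -9188/3 + √2433 ≈ -3013.3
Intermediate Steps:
D(X) = 4/3 (D(X) = -⅓*(-4) = 4/3)
C = √2433 (C = √((505 - 1*(-426)) + 1502) = √((505 + 426) + 1502) = √(931 + 1502) = √2433 ≈ 49.325)
(-3064 + C) + D(-2) = (-3064 + √2433) + 4/3 = -9188/3 + √2433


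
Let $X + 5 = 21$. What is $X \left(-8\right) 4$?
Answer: $-512$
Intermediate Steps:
$X = 16$ ($X = -5 + 21 = 16$)
$X \left(-8\right) 4 = 16 \left(-8\right) 4 = \left(-128\right) 4 = -512$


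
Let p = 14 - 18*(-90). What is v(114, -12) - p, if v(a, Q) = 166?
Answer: -1468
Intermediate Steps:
p = 1634 (p = 14 + 1620 = 1634)
v(114, -12) - p = 166 - 1*1634 = 166 - 1634 = -1468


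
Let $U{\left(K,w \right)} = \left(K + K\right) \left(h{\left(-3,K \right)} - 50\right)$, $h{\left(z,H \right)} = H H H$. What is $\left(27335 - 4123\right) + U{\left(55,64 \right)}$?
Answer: $18318962$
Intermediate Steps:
$h{\left(z,H \right)} = H^{3}$ ($h{\left(z,H \right)} = H^{2} H = H^{3}$)
$U{\left(K,w \right)} = 2 K \left(-50 + K^{3}\right)$ ($U{\left(K,w \right)} = \left(K + K\right) \left(K^{3} - 50\right) = 2 K \left(-50 + K^{3}\right)$)
$\left(27335 - 4123\right) + U{\left(55,64 \right)} = \left(27335 - 4123\right) + 2 \cdot 55 \left(-50 + 55^{3}\right) = 23212 + 2 \cdot 55 \left(-50 + 166375\right) = 23212 + 2 \cdot 55 \cdot 166325 = 23212 + 18295750 = 18318962$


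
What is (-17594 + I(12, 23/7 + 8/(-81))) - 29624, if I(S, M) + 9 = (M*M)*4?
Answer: -15169900007/321489 ≈ -47186.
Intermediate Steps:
I(S, M) = -9 + 4*M**2 (I(S, M) = -9 + (M*M)*4 = -9 + M**2*4 = -9 + 4*M**2)
(-17594 + I(12, 23/7 + 8/(-81))) - 29624 = (-17594 + (-9 + 4*(23/7 + 8/(-81))**2)) - 29624 = (-17594 + (-9 + 4*(23*(1/7) + 8*(-1/81))**2)) - 29624 = (-17594 + (-9 + 4*(23/7 - 8/81)**2)) - 29624 = (-17594 + (-9 + 4*(1807/567)**2)) - 29624 = (-17594 + (-9 + 4*(3265249/321489))) - 29624 = (-17594 + (-9 + 13060996/321489)) - 29624 = (-17594 + 10167595/321489) - 29624 = -5646109871/321489 - 29624 = -15169900007/321489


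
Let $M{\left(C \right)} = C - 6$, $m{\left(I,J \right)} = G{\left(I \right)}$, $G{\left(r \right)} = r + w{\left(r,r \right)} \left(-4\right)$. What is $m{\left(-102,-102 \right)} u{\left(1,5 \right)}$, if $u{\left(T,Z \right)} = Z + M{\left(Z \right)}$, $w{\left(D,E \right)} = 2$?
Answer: $-440$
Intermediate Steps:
$G{\left(r \right)} = -8 + r$ ($G{\left(r \right)} = r + 2 \left(-4\right) = r - 8 = -8 + r$)
$m{\left(I,J \right)} = -8 + I$
$M{\left(C \right)} = -6 + C$ ($M{\left(C \right)} = C - 6 = -6 + C$)
$u{\left(T,Z \right)} = -6 + 2 Z$ ($u{\left(T,Z \right)} = Z + \left(-6 + Z\right) = -6 + 2 Z$)
$m{\left(-102,-102 \right)} u{\left(1,5 \right)} = \left(-8 - 102\right) \left(-6 + 2 \cdot 5\right) = - 110 \left(-6 + 10\right) = \left(-110\right) 4 = -440$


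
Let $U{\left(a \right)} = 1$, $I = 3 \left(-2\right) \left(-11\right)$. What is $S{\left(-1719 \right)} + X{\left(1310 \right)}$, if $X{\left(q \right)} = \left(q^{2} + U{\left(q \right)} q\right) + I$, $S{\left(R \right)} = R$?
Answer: $1715757$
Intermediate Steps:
$I = 66$ ($I = \left(-6\right) \left(-11\right) = 66$)
$X{\left(q \right)} = 66 + q + q^{2}$ ($X{\left(q \right)} = \left(q^{2} + 1 q\right) + 66 = \left(q^{2} + q\right) + 66 = \left(q + q^{2}\right) + 66 = 66 + q + q^{2}$)
$S{\left(-1719 \right)} + X{\left(1310 \right)} = -1719 + \left(66 + 1310 + 1310^{2}\right) = -1719 + \left(66 + 1310 + 1716100\right) = -1719 + 1717476 = 1715757$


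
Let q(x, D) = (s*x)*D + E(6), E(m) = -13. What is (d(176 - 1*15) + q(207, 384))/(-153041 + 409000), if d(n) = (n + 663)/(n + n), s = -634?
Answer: -8113659793/41209399 ≈ -196.89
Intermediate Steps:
q(x, D) = -13 - 634*D*x (q(x, D) = (-634*x)*D - 13 = -634*D*x - 13 = -13 - 634*D*x)
d(n) = (663 + n)/(2*n) (d(n) = (663 + n)/((2*n)) = (663 + n)*(1/(2*n)) = (663 + n)/(2*n))
(d(176 - 1*15) + q(207, 384))/(-153041 + 409000) = ((663 + (176 - 1*15))/(2*(176 - 1*15)) + (-13 - 634*384*207))/(-153041 + 409000) = ((663 + (176 - 15))/(2*(176 - 15)) + (-13 - 50395392))/255959 = ((½)*(663 + 161)/161 - 50395405)*(1/255959) = ((½)*(1/161)*824 - 50395405)*(1/255959) = (412/161 - 50395405)*(1/255959) = -8113659793/161*1/255959 = -8113659793/41209399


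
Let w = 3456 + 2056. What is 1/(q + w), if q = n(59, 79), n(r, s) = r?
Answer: 1/5571 ≈ 0.00017950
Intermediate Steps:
q = 59
w = 5512
1/(q + w) = 1/(59 + 5512) = 1/5571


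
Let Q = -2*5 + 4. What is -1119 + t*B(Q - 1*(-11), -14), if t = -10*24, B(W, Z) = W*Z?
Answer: 15681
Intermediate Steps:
Q = -6 (Q = -10 + 4 = -6)
t = -240
-1119 + t*B(Q - 1*(-11), -14) = -1119 - 240*(-6 - 1*(-11))*(-14) = -1119 - 240*(-6 + 11)*(-14) = -1119 - 1200*(-14) = -1119 - 240*(-70) = -1119 + 16800 = 15681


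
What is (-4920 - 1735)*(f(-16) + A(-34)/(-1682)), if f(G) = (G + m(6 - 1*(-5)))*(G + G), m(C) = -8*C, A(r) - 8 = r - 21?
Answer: -37252979665/1682 ≈ -2.2148e+7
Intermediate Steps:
A(r) = -13 + r (A(r) = 8 + (r - 21) = 8 + (-21 + r) = -13 + r)
f(G) = 2*G*(-88 + G) (f(G) = (G - 8*(6 - 1*(-5)))*(G + G) = (G - 8*(6 + 5))*(2*G) = (G - 8*11)*(2*G) = (G - 88)*(2*G) = (-88 + G)*(2*G) = 2*G*(-88 + G))
(-4920 - 1735)*(f(-16) + A(-34)/(-1682)) = (-4920 - 1735)*(2*(-16)*(-88 - 16) + (-13 - 34)/(-1682)) = -6655*(2*(-16)*(-104) - 47*(-1/1682)) = -6655*(3328 + 47/1682) = -6655*5597743/1682 = -37252979665/1682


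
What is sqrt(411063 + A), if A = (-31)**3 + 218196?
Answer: 2*sqrt(149867) ≈ 774.25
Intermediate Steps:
A = 188405 (A = -29791 + 218196 = 188405)
sqrt(411063 + A) = sqrt(411063 + 188405) = sqrt(599468) = 2*sqrt(149867)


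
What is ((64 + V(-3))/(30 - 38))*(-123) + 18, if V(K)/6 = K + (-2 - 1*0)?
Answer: 2163/4 ≈ 540.75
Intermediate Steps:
V(K) = -12 + 6*K (V(K) = 6*(K + (-2 - 1*0)) = 6*(K + (-2 + 0)) = 6*(K - 2) = 6*(-2 + K) = -12 + 6*K)
((64 + V(-3))/(30 - 38))*(-123) + 18 = ((64 + (-12 + 6*(-3)))/(30 - 38))*(-123) + 18 = ((64 + (-12 - 18))/(-8))*(-123) + 18 = ((64 - 30)*(-⅛))*(-123) + 18 = (34*(-⅛))*(-123) + 18 = -17/4*(-123) + 18 = 2091/4 + 18 = 2163/4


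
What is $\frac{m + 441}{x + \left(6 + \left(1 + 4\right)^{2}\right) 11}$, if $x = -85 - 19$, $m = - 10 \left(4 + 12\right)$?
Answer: $\frac{281}{237} \approx 1.1857$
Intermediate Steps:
$m = -160$ ($m = \left(-10\right) 16 = -160$)
$x = -104$
$\frac{m + 441}{x + \left(6 + \left(1 + 4\right)^{2}\right) 11} = \frac{-160 + 441}{-104 + \left(6 + \left(1 + 4\right)^{2}\right) 11} = \frac{281}{-104 + \left(6 + 5^{2}\right) 11} = \frac{281}{-104 + \left(6 + 25\right) 11} = \frac{281}{-104 + 31 \cdot 11} = \frac{281}{-104 + 341} = \frac{281}{237}$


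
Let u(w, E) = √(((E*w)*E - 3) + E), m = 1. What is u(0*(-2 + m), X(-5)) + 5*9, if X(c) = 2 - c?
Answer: 47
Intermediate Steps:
u(w, E) = √(-3 + E + w*E²) (u(w, E) = √((w*E² - 3) + E) = √((-3 + w*E²) + E) = √(-3 + E + w*E²))
u(0*(-2 + m), X(-5)) + 5*9 = √(-3 + (2 - 1*(-5)) + (0*(-2 + 1))*(2 - 1*(-5))²) + 5*9 = √(-3 + (2 + 5) + (0*(-1))*(2 + 5)²) + 45 = √(-3 + 7 + 0*7²) + 45 = √(-3 + 7 + 0*49) + 45 = √(-3 + 7 + 0) + 45 = √4 + 45 = 2 + 45 = 47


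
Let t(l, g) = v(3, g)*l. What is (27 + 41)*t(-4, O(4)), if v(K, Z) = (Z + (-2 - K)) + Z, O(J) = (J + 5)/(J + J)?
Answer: 748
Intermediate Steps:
O(J) = (5 + J)/(2*J) (O(J) = (5 + J)/((2*J)) = (5 + J)*(1/(2*J)) = (5 + J)/(2*J))
v(K, Z) = -2 - K + 2*Z (v(K, Z) = (-2 + Z - K) + Z = -2 - K + 2*Z)
t(l, g) = l*(-5 + 2*g) (t(l, g) = (-2 - 1*3 + 2*g)*l = (-2 - 3 + 2*g)*l = (-5 + 2*g)*l = l*(-5 + 2*g))
(27 + 41)*t(-4, O(4)) = (27 + 41)*(-4*(-5 + 2*((½)*(5 + 4)/4))) = 68*(-4*(-5 + 2*((½)*(¼)*9))) = 68*(-4*(-5 + 2*(9/8))) = 68*(-4*(-5 + 9/4)) = 68*(-4*(-11/4)) = 68*11 = 748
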